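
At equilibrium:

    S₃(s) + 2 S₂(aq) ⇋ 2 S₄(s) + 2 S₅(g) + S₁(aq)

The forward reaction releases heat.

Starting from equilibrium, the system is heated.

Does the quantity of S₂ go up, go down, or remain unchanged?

increases

The forward reaction is exothermic. Raising T favours the endothermic direction — shift to the left.
The net shift is to the left. S₂ is a reactant, so its amount increases.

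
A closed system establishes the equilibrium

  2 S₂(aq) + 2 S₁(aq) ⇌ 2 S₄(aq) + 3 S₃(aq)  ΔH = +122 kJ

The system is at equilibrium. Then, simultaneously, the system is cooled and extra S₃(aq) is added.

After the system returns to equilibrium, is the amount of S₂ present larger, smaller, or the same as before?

The forward reaction is endothermic. Lowering T favours the exothermic direction — shift to the left.
Adding S₃ (aq), a product, drives the reaction to the left.
The net shift is to the left. S₂ is a reactant, so its amount increases.

increases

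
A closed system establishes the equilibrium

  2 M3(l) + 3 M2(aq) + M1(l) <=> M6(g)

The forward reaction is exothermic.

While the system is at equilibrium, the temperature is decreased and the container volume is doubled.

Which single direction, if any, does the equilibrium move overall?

right

The forward reaction is exothermic. Lowering T favours the exothermic direction — shift to the right.
Gas moles: reactants 0, products 1 (Δn_gas = +1). Expansion shifts the system toward the side with more moles of gas — to the right.
All effects act in the same direction — net shift to the right.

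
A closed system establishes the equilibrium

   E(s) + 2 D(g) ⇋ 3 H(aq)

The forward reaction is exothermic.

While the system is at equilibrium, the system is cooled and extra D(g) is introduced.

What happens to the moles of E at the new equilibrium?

decreases

The forward reaction is exothermic. Lowering T favours the exothermic direction — shift to the right.
Adding D (g), a reactant, drives the reaction to the right.
The net shift is to the right. E is a reactant, so its amount decreases.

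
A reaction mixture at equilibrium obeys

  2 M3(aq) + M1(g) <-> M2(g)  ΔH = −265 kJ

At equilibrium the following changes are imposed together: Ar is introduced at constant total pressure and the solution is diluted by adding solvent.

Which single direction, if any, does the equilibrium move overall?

Adding inert gas at constant total pressure expands the volume, scaling every reacting partial pressure by the same factor. Δn_gas = 1 − 1 = 0, so Q is unchanged — no shift.
Dilution lowers every aqueous concentration by the same factor. Δn_aq = 0 − 2 = -2, so the system shifts toward the side with more dissolved moles — to the left.
Only the nonzero effect(s) matter; the net shift is to the left.

left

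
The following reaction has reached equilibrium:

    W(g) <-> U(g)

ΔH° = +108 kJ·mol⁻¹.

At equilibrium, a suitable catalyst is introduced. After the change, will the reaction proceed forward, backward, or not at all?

no shift

A catalyst speeds both forward and reverse rates equally; it changes neither Q nor K — no shift from this change.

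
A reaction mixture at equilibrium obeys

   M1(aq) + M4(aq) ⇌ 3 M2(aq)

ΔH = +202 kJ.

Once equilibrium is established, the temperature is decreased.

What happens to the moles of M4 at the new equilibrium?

The forward reaction is endothermic. Lowering T favours the exothermic direction — shift to the left.
The net shift is to the left. M4 is a reactant, so its amount increases.

increases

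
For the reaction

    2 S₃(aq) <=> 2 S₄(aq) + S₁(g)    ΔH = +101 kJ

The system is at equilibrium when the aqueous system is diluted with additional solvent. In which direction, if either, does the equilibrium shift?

no shift

Dilution scales every aqueous concentration by the same factor. Δn_aq = 2 − 2 = 0, so Q is unchanged — no shift.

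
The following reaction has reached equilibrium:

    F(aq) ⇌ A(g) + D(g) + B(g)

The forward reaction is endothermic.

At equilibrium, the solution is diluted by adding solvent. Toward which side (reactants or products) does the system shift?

Dilution lowers every aqueous concentration by the same factor. Δn_aq = 0 − 1 = -1, so the system shifts toward the side with more dissolved moles — to the left.

left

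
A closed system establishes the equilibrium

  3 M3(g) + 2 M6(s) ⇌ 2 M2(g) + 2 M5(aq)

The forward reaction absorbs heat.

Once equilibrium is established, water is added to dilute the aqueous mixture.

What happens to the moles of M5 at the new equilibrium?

Dilution lowers every aqueous concentration by the same factor. Δn_aq = 2 − 0 = +2, so the system shifts toward the side with more dissolved moles — to the right.
The net shift is to the right. M5 is a product, so its amount increases.

increases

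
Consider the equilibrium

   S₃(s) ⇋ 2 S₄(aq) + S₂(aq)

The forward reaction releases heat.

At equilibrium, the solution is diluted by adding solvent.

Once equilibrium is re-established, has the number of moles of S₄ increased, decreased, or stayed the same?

increases

Dilution lowers every aqueous concentration by the same factor. Δn_aq = 3 − 0 = +3, so the system shifts toward the side with more dissolved moles — to the right.
The net shift is to the right. S₄ is a product, so its amount increases.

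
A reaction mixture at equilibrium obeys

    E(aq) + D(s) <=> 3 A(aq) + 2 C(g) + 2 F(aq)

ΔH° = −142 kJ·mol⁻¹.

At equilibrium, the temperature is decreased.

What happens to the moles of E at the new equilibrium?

decreases

The forward reaction is exothermic. Lowering T favours the exothermic direction — shift to the right.
The net shift is to the right. E is a reactant, so its amount decreases.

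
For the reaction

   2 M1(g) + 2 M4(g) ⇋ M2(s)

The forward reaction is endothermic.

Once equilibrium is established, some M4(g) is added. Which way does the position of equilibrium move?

right

Adding M4 (g), a reactant, drives the reaction to the right.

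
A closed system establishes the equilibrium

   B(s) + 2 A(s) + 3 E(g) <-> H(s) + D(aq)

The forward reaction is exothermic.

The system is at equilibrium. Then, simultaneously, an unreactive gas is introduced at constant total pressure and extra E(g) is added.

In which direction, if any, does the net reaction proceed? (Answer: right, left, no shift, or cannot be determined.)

Adding inert gas at constant total pressure expands the volume and lowers every reacting partial pressure. With Δn_gas = 0 − 3 = -3, Q moves away from K toward the side with fewer gas moles, so the system shifts toward the side with more gas moles — to the left.
Adding E (g), a reactant, drives the reaction to the right.
The individual effects push in opposite directions; without quantitative information the net direction cannot be determined.

cannot be determined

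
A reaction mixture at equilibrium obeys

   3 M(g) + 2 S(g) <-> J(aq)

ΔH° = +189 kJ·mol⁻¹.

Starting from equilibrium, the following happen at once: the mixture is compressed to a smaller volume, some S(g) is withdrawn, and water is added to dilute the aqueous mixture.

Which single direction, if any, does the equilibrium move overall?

cannot be determined

Gas moles: reactants 5, products 0 (Δn_gas = -5). Compression shifts the system toward the side with fewer moles of gas — to the right.
Removing S (g), a reactant, drives the reaction to the left.
Dilution lowers every aqueous concentration by the same factor. Δn_aq = 1 − 0 = +1, so the system shifts toward the side with more dissolved moles — to the right.
The individual effects push in opposite directions; without quantitative information the net direction cannot be determined.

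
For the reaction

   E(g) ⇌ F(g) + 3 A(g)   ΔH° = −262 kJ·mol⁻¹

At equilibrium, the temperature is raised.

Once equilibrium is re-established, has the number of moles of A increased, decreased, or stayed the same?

decreases

The forward reaction is exothermic. Raising T favours the endothermic direction — shift to the left.
The net shift is to the left. A is a product, so its amount decreases.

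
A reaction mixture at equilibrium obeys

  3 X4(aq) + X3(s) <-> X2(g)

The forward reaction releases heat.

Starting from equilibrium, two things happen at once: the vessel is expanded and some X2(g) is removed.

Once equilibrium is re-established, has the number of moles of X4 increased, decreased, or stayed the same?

decreases

Gas moles: reactants 0, products 1 (Δn_gas = +1). Expansion shifts the system toward the side with more moles of gas — to the right.
Removing X2 (g), a product, drives the reaction to the right.
The net shift is to the right. X4 is a reactant, so its amount decreases.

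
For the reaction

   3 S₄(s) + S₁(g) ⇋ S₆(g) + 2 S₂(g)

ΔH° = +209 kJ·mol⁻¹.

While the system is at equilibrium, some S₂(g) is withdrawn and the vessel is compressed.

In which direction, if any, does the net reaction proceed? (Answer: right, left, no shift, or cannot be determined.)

cannot be determined

Removing S₂ (g), a product, drives the reaction to the right.
Gas moles: reactants 1, products 3 (Δn_gas = +2). Compression shifts the system toward the side with fewer moles of gas — to the left.
The individual effects push in opposite directions; without quantitative information the net direction cannot be determined.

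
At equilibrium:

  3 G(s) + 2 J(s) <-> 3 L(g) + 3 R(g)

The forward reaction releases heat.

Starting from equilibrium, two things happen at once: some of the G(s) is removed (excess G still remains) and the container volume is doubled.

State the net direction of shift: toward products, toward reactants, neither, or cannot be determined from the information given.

right

G is a pure solid; its activity is 1 regardless of amount, so Q is unaffected — no shift from this change.
Gas moles: reactants 0, products 6 (Δn_gas = +6). Expansion shifts the system toward the side with more moles of gas — to the right.
Only the nonzero effect(s) matter; the net shift is to the right.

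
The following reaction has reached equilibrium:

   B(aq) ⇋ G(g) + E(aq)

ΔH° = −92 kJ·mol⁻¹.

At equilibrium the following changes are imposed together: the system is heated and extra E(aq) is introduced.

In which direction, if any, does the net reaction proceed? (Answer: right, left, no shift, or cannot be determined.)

left

The forward reaction is exothermic. Raising T favours the endothermic direction — shift to the left.
Adding E (aq), a product, drives the reaction to the left.
All effects act in the same direction — net shift to the left.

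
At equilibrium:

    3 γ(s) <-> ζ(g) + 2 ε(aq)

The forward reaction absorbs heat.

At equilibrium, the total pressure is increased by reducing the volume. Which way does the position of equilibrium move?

Gas moles: reactants 0, products 1 (Δn_gas = +1). Compression shifts the system toward the side with fewer moles of gas — to the left.

left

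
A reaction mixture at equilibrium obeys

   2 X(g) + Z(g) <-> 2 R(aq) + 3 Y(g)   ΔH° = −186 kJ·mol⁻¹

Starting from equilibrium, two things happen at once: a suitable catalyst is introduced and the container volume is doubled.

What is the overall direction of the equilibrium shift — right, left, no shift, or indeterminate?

no shift

A catalyst speeds both forward and reverse rates equally; it changes neither Q nor K — no shift from this change.
Gas moles: reactants 3, products 3. Δn_gas = 0, so a volume change leaves Q equal to K — no shift from this change.
None of the changes alters Q relative to K, so there is no net shift.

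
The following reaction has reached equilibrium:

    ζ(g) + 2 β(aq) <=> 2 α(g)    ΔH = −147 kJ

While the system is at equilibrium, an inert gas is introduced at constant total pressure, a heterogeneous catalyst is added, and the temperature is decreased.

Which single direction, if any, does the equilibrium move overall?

right

Adding inert gas at constant total pressure expands the volume and lowers every reacting partial pressure. With Δn_gas = 2 − 1 = +1, Q moves away from K toward the side with fewer gas moles, so the system shifts toward the side with more gas moles — to the right.
A catalyst speeds both forward and reverse rates equally; it changes neither Q nor K — no shift from this change.
The forward reaction is exothermic. Lowering T favours the exothermic direction — shift to the right.
Only the nonzero effect(s) matter; the net shift is to the right.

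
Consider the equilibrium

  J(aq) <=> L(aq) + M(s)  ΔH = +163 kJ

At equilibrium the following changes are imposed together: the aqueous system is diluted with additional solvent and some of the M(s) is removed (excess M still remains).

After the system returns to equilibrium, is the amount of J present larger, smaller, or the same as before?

Dilution scales every aqueous concentration by the same factor. Δn_aq = 1 − 1 = 0, so Q is unchanged — no shift.
M is a pure solid; its activity is 1 regardless of amount, so Q is unaffected — no shift from this change.
No net shift occurs, so the amount of J is unchanged.

unchanged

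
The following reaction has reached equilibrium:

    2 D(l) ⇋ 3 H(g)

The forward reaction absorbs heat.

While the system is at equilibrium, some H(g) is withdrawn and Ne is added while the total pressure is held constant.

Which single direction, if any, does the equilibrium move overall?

right

Removing H (g), a product, drives the reaction to the right.
Adding inert gas at constant total pressure expands the volume and lowers every reacting partial pressure. With Δn_gas = 3 − 0 = +3, Q moves away from K toward the side with fewer gas moles, so the system shifts toward the side with more gas moles — to the right.
All effects act in the same direction — net shift to the right.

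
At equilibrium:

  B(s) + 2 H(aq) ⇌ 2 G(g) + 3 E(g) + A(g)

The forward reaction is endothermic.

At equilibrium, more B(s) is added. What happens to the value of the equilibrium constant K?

The equilibrium constant depends only on temperature. This perturbation changes neither the position of equilibrium nor K.

unchanged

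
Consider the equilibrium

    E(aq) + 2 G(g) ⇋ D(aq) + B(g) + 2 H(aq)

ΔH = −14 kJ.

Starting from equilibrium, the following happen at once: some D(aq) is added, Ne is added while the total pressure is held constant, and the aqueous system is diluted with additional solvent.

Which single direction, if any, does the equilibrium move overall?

cannot be determined

Adding D (aq), a product, drives the reaction to the left.
Adding inert gas at constant total pressure expands the volume and lowers every reacting partial pressure. With Δn_gas = 1 − 2 = -1, Q moves away from K toward the side with fewer gas moles, so the system shifts toward the side with more gas moles — to the left.
Dilution lowers every aqueous concentration by the same factor. Δn_aq = 3 − 1 = +2, so the system shifts toward the side with more dissolved moles — to the right.
The individual effects push in opposite directions; without quantitative information the net direction cannot be determined.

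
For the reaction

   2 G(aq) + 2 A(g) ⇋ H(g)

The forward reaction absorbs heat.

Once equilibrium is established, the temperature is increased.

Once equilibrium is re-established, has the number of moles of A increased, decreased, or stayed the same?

The forward reaction is endothermic. Raising T favours the endothermic direction — shift to the right.
The net shift is to the right. A is a reactant, so its amount decreases.

decreases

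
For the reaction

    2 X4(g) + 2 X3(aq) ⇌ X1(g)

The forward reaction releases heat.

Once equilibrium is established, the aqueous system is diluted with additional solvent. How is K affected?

unchanged

The equilibrium constant depends only on temperature. This perturbation may move the position of equilibrium, but since T is unchanged, K itself is unchanged.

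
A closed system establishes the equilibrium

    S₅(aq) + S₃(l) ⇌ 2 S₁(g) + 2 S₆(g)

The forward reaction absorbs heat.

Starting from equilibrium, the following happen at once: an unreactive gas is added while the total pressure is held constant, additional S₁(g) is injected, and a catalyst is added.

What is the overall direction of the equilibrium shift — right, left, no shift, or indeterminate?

Adding inert gas at constant total pressure expands the volume and lowers every reacting partial pressure. With Δn_gas = 4 − 0 = +4, Q moves away from K toward the side with fewer gas moles, so the system shifts toward the side with more gas moles — to the right.
Adding S₁ (g), a product, drives the reaction to the left.
A catalyst speeds both forward and reverse rates equally; it changes neither Q nor K — no shift from this change.
The individual effects push in opposite directions; without quantitative information the net direction cannot be determined.

cannot be determined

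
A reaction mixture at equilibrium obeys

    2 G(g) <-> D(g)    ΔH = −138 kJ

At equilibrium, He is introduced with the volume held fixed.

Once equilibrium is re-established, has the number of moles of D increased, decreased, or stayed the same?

unchanged

At constant volume, adding an inert gas leaves every reacting species' partial pressure unchanged, so Q is unchanged — no shift from this change.
No net shift occurs, so the amount of D is unchanged.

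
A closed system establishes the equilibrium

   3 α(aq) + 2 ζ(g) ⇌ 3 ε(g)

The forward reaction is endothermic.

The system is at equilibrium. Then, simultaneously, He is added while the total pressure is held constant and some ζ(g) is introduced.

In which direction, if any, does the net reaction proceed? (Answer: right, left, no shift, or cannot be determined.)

right

Adding inert gas at constant total pressure expands the volume and lowers every reacting partial pressure. With Δn_gas = 3 − 2 = +1, Q moves away from K toward the side with fewer gas moles, so the system shifts toward the side with more gas moles — to the right.
Adding ζ (g), a reactant, drives the reaction to the right.
All effects act in the same direction — net shift to the right.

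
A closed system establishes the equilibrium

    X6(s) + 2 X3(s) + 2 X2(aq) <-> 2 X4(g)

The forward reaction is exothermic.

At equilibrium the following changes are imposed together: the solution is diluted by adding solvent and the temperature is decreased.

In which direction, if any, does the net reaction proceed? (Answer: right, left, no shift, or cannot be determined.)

Dilution lowers every aqueous concentration by the same factor. Δn_aq = 0 − 2 = -2, so the system shifts toward the side with more dissolved moles — to the left.
The forward reaction is exothermic. Lowering T favours the exothermic direction — shift to the right.
The individual effects push in opposite directions; without quantitative information the net direction cannot be determined.

cannot be determined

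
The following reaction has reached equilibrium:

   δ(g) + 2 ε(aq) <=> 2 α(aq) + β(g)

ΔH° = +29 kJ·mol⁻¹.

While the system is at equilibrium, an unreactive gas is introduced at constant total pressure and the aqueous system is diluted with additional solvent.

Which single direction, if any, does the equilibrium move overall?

no shift

Adding inert gas at constant total pressure expands the volume, scaling every reacting partial pressure by the same factor. Δn_gas = 1 − 1 = 0, so Q is unchanged — no shift.
Dilution scales every aqueous concentration by the same factor. Δn_aq = 2 − 2 = 0, so Q is unchanged — no shift.
None of the changes alters Q relative to K, so there is no net shift.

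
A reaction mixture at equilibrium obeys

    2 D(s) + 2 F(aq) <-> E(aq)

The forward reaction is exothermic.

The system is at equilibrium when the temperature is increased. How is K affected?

K depends on temperature via the van 't Hoff relation. The forward reaction is exothermic, so raising T decreases K.

decreases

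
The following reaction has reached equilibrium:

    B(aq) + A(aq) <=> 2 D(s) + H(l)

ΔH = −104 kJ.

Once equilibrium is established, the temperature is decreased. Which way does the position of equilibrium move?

right

The forward reaction is exothermic. Lowering T favours the exothermic direction — shift to the right.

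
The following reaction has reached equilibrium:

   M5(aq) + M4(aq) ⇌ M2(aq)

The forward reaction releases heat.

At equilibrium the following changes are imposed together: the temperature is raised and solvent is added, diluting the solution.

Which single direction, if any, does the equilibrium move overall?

The forward reaction is exothermic. Raising T favours the endothermic direction — shift to the left.
Dilution lowers every aqueous concentration by the same factor. Δn_aq = 1 − 2 = -1, so the system shifts toward the side with more dissolved moles — to the left.
All effects act in the same direction — net shift to the left.

left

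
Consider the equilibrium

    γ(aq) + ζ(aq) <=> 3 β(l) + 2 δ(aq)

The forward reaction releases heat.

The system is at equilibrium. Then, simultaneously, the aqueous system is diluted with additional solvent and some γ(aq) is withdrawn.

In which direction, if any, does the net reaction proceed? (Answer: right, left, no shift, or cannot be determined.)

left

Dilution scales every aqueous concentration by the same factor. Δn_aq = 2 − 2 = 0, so Q is unchanged — no shift.
Removing γ (aq), a reactant, drives the reaction to the left.
Only the nonzero effect(s) matter; the net shift is to the left.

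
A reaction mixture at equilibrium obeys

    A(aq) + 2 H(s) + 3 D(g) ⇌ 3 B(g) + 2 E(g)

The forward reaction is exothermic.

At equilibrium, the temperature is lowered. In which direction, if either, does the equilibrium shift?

The forward reaction is exothermic. Lowering T favours the exothermic direction — shift to the right.

right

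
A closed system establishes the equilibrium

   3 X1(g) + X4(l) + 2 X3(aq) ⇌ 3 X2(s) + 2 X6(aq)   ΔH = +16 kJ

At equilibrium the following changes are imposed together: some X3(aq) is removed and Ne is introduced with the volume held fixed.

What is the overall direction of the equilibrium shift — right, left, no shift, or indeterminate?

left

Removing X3 (aq), a reactant, drives the reaction to the left.
At constant volume, adding an inert gas leaves every reacting species' partial pressure unchanged, so Q is unchanged — no shift from this change.
Only the nonzero effect(s) matter; the net shift is to the left.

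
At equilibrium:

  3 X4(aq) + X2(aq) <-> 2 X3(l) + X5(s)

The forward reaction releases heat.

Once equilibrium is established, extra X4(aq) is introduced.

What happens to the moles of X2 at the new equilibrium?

Adding X4 (aq), a reactant, drives the reaction to the right.
The net shift is to the right. X2 is a reactant, so its amount decreases.

decreases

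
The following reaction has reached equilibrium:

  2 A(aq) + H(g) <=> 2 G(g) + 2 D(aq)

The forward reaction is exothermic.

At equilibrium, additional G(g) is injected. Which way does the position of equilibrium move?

Adding G (g), a product, drives the reaction to the left.

left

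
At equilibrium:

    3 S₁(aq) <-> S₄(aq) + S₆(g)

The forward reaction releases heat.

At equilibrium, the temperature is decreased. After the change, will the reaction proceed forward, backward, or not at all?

right

The forward reaction is exothermic. Lowering T favours the exothermic direction — shift to the right.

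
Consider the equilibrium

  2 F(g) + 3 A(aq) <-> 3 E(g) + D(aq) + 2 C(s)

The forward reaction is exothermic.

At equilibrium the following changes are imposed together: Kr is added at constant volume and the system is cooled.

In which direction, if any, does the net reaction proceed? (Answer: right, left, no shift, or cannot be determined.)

At constant volume, adding an inert gas leaves every reacting species' partial pressure unchanged, so Q is unchanged — no shift from this change.
The forward reaction is exothermic. Lowering T favours the exothermic direction — shift to the right.
Only the nonzero effect(s) matter; the net shift is to the right.

right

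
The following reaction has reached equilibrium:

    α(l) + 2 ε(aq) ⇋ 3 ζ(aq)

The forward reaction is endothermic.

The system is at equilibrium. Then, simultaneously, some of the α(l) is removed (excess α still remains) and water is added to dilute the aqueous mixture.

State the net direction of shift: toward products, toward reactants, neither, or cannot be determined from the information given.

right

α is a pure liquid; its activity is 1 regardless of amount, so Q is unaffected — no shift from this change.
Dilution lowers every aqueous concentration by the same factor. Δn_aq = 3 − 2 = +1, so the system shifts toward the side with more dissolved moles — to the right.
Only the nonzero effect(s) matter; the net shift is to the right.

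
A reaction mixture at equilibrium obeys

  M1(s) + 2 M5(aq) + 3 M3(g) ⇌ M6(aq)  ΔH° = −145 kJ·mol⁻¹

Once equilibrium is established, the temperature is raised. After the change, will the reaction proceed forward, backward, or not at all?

left

The forward reaction is exothermic. Raising T favours the endothermic direction — shift to the left.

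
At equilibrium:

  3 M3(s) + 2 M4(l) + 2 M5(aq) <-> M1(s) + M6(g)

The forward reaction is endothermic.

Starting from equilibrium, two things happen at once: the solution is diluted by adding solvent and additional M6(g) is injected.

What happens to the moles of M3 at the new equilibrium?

Dilution lowers every aqueous concentration by the same factor. Δn_aq = 0 − 2 = -2, so the system shifts toward the side with more dissolved moles — to the left.
Adding M6 (g), a product, drives the reaction to the left.
The net shift is to the left. M3 is a reactant, so its amount increases.

increases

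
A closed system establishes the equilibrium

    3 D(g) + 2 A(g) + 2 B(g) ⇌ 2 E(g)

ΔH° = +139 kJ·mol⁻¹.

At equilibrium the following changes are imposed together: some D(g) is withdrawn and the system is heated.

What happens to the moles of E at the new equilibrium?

Removing D (g), a reactant, drives the reaction to the left.
The forward reaction is endothermic. Raising T favours the endothermic direction — shift to the right.
The two effects oppose each other, so the net shift — and hence the change in E — cannot be determined from the given information.

cannot be determined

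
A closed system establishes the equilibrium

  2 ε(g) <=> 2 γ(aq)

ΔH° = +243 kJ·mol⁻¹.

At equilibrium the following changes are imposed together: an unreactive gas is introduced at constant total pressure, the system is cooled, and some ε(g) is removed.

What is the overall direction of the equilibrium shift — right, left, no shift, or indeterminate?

Adding inert gas at constant total pressure expands the volume and lowers every reacting partial pressure. With Δn_gas = 0 − 2 = -2, Q moves away from K toward the side with fewer gas moles, so the system shifts toward the side with more gas moles — to the left.
The forward reaction is endothermic. Lowering T favours the exothermic direction — shift to the left.
Removing ε (g), a reactant, drives the reaction to the left.
All effects act in the same direction — net shift to the left.

left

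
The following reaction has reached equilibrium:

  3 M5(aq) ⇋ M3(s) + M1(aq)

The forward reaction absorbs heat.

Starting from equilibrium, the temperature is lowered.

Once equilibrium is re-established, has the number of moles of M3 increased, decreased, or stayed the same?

decreases

The forward reaction is endothermic. Lowering T favours the exothermic direction — shift to the left.
The net shift is to the left. M3 is a product, so its amount decreases.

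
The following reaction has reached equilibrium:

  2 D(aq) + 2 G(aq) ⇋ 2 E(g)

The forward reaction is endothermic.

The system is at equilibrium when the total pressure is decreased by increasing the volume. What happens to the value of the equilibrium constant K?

The equilibrium constant depends only on temperature. This perturbation may move the position of equilibrium, but since T is unchanged, K itself is unchanged.

unchanged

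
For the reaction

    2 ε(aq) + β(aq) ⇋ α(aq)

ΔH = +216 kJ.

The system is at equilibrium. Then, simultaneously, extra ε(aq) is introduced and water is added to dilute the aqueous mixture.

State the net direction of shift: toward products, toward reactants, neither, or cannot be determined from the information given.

cannot be determined

Adding ε (aq), a reactant, drives the reaction to the right.
Dilution lowers every aqueous concentration by the same factor. Δn_aq = 1 − 3 = -2, so the system shifts toward the side with more dissolved moles — to the left.
The individual effects push in opposite directions; without quantitative information the net direction cannot be determined.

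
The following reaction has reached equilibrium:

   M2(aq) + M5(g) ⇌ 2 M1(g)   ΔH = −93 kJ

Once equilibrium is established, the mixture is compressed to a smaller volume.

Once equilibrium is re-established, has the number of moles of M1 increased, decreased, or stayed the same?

Gas moles: reactants 1, products 2 (Δn_gas = +1). Compression shifts the system toward the side with fewer moles of gas — to the left.
The net shift is to the left. M1 is a product, so its amount decreases.

decreases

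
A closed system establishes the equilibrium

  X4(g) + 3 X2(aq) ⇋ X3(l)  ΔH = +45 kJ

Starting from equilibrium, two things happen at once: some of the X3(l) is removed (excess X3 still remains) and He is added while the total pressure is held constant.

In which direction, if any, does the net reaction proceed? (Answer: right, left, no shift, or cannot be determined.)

left

X3 is a pure liquid; its activity is 1 regardless of amount, so Q is unaffected — no shift from this change.
Adding inert gas at constant total pressure expands the volume and lowers every reacting partial pressure. With Δn_gas = 0 − 1 = -1, Q moves away from K toward the side with fewer gas moles, so the system shifts toward the side with more gas moles — to the left.
Only the nonzero effect(s) matter; the net shift is to the left.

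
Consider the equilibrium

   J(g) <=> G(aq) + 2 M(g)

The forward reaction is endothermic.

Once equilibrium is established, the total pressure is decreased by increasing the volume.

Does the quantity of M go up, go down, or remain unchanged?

increases

Gas moles: reactants 1, products 2 (Δn_gas = +1). Expansion shifts the system toward the side with more moles of gas — to the right.
The net shift is to the right. M is a product, so its amount increases.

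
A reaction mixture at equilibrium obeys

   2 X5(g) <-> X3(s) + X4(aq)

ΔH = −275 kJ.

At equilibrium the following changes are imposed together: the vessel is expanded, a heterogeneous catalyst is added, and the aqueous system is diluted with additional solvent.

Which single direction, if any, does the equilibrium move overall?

cannot be determined

Gas moles: reactants 2, products 0 (Δn_gas = -2). Expansion shifts the system toward the side with more moles of gas — to the left.
A catalyst speeds both forward and reverse rates equally; it changes neither Q nor K — no shift from this change.
Dilution lowers every aqueous concentration by the same factor. Δn_aq = 1 − 0 = +1, so the system shifts toward the side with more dissolved moles — to the right.
The individual effects push in opposite directions; without quantitative information the net direction cannot be determined.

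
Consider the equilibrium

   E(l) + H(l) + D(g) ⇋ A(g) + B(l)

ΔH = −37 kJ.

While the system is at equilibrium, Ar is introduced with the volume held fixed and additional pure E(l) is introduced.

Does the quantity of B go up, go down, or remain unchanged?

unchanged

At constant volume, adding an inert gas leaves every reacting species' partial pressure unchanged, so Q is unchanged — no shift from this change.
E is a pure liquid; its activity is 1 regardless of amount, so Q is unaffected — no shift from this change.
No net shift occurs, so the amount of B is unchanged.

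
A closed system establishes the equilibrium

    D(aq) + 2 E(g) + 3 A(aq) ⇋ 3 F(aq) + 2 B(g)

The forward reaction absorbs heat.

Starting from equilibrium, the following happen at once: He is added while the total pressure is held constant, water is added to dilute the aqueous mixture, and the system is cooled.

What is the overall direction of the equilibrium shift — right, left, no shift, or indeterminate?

Adding inert gas at constant total pressure expands the volume, scaling every reacting partial pressure by the same factor. Δn_gas = 2 − 2 = 0, so Q is unchanged — no shift.
Dilution lowers every aqueous concentration by the same factor. Δn_aq = 3 − 4 = -1, so the system shifts toward the side with more dissolved moles — to the left.
The forward reaction is endothermic. Lowering T favours the exothermic direction — shift to the left.
Only the nonzero effect(s) matter; the net shift is to the left.

left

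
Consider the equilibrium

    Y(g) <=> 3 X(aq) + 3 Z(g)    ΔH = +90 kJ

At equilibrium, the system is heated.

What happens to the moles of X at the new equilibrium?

increases

The forward reaction is endothermic. Raising T favours the endothermic direction — shift to the right.
The net shift is to the right. X is a product, so its amount increases.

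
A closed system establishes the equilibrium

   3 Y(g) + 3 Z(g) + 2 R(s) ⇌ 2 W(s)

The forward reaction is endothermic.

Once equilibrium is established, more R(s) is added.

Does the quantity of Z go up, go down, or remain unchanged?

R is a pure solid; its activity is 1 regardless of amount, so Q is unaffected — no shift from this change.
No net shift occurs, so the amount of Z is unchanged.

unchanged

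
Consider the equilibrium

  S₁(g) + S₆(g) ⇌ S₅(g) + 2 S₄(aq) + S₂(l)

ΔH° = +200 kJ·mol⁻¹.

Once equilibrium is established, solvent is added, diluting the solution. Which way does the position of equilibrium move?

right

Dilution lowers every aqueous concentration by the same factor. Δn_aq = 2 − 0 = +2, so the system shifts toward the side with more dissolved moles — to the right.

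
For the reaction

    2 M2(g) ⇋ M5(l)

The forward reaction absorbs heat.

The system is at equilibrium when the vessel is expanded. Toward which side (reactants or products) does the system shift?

Gas moles: reactants 2, products 0 (Δn_gas = -2). Expansion shifts the system toward the side with more moles of gas — to the left.

left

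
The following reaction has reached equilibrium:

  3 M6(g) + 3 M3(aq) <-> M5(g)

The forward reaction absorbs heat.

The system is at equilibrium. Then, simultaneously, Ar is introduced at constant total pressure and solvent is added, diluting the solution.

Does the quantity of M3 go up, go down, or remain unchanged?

increases

Adding inert gas at constant total pressure expands the volume and lowers every reacting partial pressure. With Δn_gas = 1 − 3 = -2, Q moves away from K toward the side with fewer gas moles, so the system shifts toward the side with more gas moles — to the left.
Dilution lowers every aqueous concentration by the same factor. Δn_aq = 0 − 3 = -3, so the system shifts toward the side with more dissolved moles — to the left.
The net shift is to the left. M3 is a reactant, so its amount increases.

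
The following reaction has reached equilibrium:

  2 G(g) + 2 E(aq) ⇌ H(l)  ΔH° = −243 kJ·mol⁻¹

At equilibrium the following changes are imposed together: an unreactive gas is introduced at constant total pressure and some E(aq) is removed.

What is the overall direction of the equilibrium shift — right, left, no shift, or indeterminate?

left

Adding inert gas at constant total pressure expands the volume and lowers every reacting partial pressure. With Δn_gas = 0 − 2 = -2, Q moves away from K toward the side with fewer gas moles, so the system shifts toward the side with more gas moles — to the left.
Removing E (aq), a reactant, drives the reaction to the left.
All effects act in the same direction — net shift to the left.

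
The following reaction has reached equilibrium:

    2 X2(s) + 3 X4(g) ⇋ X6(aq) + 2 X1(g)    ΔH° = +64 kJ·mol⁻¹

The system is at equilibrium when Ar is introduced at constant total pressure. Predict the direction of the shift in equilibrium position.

Adding inert gas at constant total pressure expands the volume and lowers every reacting partial pressure. With Δn_gas = 2 − 3 = -1, Q moves away from K toward the side with fewer gas moles, so the system shifts toward the side with more gas moles — to the left.

left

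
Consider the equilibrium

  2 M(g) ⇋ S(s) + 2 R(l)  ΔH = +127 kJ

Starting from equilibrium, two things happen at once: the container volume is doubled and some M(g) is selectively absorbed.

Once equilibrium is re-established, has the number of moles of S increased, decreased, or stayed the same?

Gas moles: reactants 2, products 0 (Δn_gas = -2). Expansion shifts the system toward the side with more moles of gas — to the left.
Removing M (g), a reactant, drives the reaction to the left.
The net shift is to the left. S is a product, so its amount decreases.

decreases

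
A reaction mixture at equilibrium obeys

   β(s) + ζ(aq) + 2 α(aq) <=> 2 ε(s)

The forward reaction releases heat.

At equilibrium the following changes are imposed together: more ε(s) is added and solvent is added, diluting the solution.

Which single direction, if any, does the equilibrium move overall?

left

ε is a pure solid; its activity is 1 regardless of amount, so Q is unaffected — no shift from this change.
Dilution lowers every aqueous concentration by the same factor. Δn_aq = 0 − 3 = -3, so the system shifts toward the side with more dissolved moles — to the left.
Only the nonzero effect(s) matter; the net shift is to the left.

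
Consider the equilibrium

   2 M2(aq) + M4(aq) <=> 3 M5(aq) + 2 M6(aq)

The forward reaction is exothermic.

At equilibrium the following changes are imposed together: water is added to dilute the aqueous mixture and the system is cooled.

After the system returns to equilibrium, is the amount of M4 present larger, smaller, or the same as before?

decreases

Dilution lowers every aqueous concentration by the same factor. Δn_aq = 5 − 3 = +2, so the system shifts toward the side with more dissolved moles — to the right.
The forward reaction is exothermic. Lowering T favours the exothermic direction — shift to the right.
The net shift is to the right. M4 is a reactant, so its amount decreases.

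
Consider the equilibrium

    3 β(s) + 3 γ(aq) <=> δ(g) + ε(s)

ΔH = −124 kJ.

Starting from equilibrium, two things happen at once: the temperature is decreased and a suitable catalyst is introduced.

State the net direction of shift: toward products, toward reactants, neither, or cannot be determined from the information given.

The forward reaction is exothermic. Lowering T favours the exothermic direction — shift to the right.
A catalyst speeds both forward and reverse rates equally; it changes neither Q nor K — no shift from this change.
Only the nonzero effect(s) matter; the net shift is to the right.

right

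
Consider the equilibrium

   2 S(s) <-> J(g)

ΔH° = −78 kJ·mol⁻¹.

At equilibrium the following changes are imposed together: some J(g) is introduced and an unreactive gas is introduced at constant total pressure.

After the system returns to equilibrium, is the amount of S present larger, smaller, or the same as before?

Adding J (g), a product, drives the reaction to the left.
Adding inert gas at constant total pressure expands the volume and lowers every reacting partial pressure. With Δn_gas = 1 − 0 = +1, Q moves away from K toward the side with fewer gas moles, so the system shifts toward the side with more gas moles — to the right.
The two effects oppose each other, so the net shift — and hence the change in S — cannot be determined from the given information.

cannot be determined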